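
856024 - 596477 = 259547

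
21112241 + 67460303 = 88572544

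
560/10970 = 56/1097 = 0.05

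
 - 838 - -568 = -270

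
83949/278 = 301 + 271/278 = 301.97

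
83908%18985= 7968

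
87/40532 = 87/40532  =  0.00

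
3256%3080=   176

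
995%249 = 248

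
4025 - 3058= 967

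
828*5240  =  4338720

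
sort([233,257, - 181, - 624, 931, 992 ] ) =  [ - 624, - 181, 233, 257 , 931 , 992] 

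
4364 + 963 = 5327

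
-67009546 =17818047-84827593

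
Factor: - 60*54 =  - 2^3*3^4*5^1 = -3240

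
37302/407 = 91 + 265/407=91.65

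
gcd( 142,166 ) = 2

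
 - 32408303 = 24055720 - 56464023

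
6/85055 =6/85055 =0.00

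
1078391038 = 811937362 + 266453676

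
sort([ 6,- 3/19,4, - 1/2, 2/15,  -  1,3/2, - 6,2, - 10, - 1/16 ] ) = [ - 10, - 6, - 1, - 1/2, - 3/19, - 1/16,2/15, 3/2,2, 4,6]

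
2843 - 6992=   -  4149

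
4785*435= 2081475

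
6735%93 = 39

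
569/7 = 569/7 = 81.29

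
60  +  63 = 123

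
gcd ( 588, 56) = 28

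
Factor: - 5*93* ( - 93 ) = 3^2*5^1*31^2  =  43245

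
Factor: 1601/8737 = 1601^1*8737^( - 1 )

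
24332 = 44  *553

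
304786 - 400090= - 95304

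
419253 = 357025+62228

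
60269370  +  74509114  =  134778484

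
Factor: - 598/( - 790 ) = 5^(- 1 )*13^1 * 23^1*79^( -1) = 299/395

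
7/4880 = 7/4880 = 0.00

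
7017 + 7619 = 14636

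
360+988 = 1348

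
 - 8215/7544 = -2 + 6873/7544  =  - 1.09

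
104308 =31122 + 73186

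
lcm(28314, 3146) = 28314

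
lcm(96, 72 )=288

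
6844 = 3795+3049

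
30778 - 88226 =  - 57448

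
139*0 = 0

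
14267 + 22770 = 37037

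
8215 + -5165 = 3050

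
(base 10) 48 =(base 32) 1g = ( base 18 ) 2c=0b110000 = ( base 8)60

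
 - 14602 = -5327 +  - 9275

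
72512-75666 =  -3154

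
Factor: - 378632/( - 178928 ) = 2^ (-1 )* 19^1 * 47^1*211^( - 1) = 893/422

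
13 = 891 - 878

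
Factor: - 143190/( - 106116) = 645/478 = 2^( - 1 )*3^1*5^1*43^1 * 239^( - 1) 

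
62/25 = 2 + 12/25 = 2.48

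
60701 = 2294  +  58407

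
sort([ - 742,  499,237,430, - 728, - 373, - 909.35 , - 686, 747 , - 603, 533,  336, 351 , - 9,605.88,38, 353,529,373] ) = [ - 909.35, - 742, - 728 , - 686 , - 603, - 373, -9,38,237,  336,351, 353, 373,430,499 , 529, 533,605.88, 747 ] 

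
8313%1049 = 970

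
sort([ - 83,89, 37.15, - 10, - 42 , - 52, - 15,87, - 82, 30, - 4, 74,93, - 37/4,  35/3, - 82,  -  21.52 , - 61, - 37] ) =[ - 83, - 82,-82,-61,-52, - 42, - 37, - 21.52 , - 15, - 10,-37/4,-4, 35/3, 30,37.15, 74, 87, 89,93]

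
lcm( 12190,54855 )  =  109710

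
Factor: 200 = 2^3*5^2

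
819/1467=91/163 = 0.56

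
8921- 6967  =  1954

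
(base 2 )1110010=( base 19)60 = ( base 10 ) 114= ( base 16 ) 72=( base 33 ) 3F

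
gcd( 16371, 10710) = 153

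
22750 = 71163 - 48413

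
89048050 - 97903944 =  - 8855894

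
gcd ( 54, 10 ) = 2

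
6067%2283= 1501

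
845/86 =9 + 71/86=9.83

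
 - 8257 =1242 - 9499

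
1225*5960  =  7301000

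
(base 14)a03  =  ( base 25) 33D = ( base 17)6D8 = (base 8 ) 3653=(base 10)1963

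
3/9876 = 1/3292  =  0.00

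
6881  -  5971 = 910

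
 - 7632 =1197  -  8829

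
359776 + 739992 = 1099768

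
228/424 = 57/106 = 0.54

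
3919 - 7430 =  - 3511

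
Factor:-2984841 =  - 3^2 *41^1*8089^1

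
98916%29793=9537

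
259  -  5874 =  - 5615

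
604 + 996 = 1600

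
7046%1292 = 586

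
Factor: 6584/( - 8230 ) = -4/5  =  - 2^2 * 5^(- 1)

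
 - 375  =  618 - 993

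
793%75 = 43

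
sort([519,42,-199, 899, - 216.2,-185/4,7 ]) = [- 216.2, - 199, - 185/4,7,42, 519,  899]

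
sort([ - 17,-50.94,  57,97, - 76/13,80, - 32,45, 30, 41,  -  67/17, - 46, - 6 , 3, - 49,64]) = [-50.94, -49, - 46, - 32, -17, - 6, - 76/13, - 67/17, 3, 30 , 41,45, 57,64,80,97 ]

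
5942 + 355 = 6297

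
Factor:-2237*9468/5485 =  - 21179916/5485  =  - 2^2*3^2 * 5^( - 1)*263^1*1097^ ( - 1)*2237^1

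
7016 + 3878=10894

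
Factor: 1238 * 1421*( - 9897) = -17410782606 = - 2^1*3^1*7^2* 29^1*619^1*3299^1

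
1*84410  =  84410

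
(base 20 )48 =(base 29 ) 31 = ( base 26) 3a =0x58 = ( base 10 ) 88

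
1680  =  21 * 80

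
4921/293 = 16  +  233/293 = 16.80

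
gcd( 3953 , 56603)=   1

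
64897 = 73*889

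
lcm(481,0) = 0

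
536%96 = 56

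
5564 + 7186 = 12750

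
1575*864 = 1360800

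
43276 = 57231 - 13955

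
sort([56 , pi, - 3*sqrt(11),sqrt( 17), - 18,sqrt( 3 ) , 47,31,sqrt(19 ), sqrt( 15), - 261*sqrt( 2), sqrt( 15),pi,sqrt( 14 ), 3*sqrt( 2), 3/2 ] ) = [-261*sqrt( 2), - 18,-3*sqrt(11),3/2,sqrt( 3 ),  pi, pi, sqrt( 14),sqrt(15), sqrt(15),  sqrt( 17),3*sqrt(2), sqrt( 19),31,47, 56 ] 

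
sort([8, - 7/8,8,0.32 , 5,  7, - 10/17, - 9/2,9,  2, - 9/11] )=[ - 9/2, - 7/8,-9/11,-10/17, 0.32, 2,  5 , 7, 8, 8,9]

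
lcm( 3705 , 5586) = 363090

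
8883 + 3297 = 12180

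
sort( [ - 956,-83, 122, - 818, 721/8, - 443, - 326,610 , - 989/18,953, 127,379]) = [-956, - 818,-443, - 326,  -  83,  -  989/18,  721/8,  122 , 127,379, 610,  953]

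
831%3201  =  831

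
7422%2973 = 1476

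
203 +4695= 4898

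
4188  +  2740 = 6928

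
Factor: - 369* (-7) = 3^2*7^1*41^1 = 2583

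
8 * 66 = 528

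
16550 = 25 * 662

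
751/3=250 + 1/3 = 250.33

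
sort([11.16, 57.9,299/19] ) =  [ 11.16,299/19,57.9]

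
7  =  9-2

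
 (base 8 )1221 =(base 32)KH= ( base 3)220100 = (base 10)657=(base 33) ju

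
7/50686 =7/50686=0.00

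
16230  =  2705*6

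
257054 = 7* 36722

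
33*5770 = 190410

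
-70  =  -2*35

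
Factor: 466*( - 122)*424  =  -2^5*53^1*61^1*233^1 =- 24105248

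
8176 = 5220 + 2956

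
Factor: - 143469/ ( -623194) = 2^( - 1 )*3^2  *11^( - 1)*13^( - 1)*19^1*839^1*2179^( - 1)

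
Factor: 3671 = 3671^1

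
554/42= 13 + 4/21 = 13.19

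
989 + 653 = 1642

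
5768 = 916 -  - 4852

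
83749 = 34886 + 48863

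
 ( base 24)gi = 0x192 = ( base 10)402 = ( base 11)336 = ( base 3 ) 112220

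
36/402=6/67= 0.09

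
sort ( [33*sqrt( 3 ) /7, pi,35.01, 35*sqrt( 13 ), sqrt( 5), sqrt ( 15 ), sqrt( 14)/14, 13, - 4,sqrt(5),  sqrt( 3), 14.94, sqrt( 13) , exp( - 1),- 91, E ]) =[ - 91,- 4, sqrt( 14 ) /14, exp( - 1 ), sqrt (3 ), sqrt( 5), sqrt( 5), E, pi, sqrt(13), sqrt ( 15), 33*sqrt( 3 )/7, 13, 14.94, 35.01, 35*sqrt(13 )] 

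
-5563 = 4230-9793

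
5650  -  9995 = -4345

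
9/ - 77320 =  - 9/77320 = - 0.00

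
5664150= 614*9225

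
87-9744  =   - 9657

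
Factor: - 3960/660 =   -  6 = - 2^1*3^1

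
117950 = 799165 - 681215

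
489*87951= 43008039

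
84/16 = 21/4 = 5.25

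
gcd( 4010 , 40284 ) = 2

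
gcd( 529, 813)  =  1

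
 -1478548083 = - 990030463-488517620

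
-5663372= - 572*9901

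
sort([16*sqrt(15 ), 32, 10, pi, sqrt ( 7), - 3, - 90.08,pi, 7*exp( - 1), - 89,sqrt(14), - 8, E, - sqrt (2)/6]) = [-90.08, - 89, - 8, - 3, - sqrt( 2 )/6 , 7*exp( - 1), sqrt(7), E, pi  ,  pi, sqrt (14), 10, 32, 16 * sqrt(15) ] 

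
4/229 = 4/229 = 0.02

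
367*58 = 21286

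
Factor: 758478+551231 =1309709^1 = 1309709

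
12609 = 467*27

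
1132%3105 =1132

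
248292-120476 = 127816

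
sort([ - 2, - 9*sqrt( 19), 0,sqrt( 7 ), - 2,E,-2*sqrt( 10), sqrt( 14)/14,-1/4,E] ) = [ - 9 * sqrt( 19 ), - 2*sqrt (10), - 2, - 2,-1/4, 0, sqrt( 14 )/14,sqrt( 7 ), E,E] 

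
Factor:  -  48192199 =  - 11^1 * 23^1* 239^1 * 797^1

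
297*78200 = 23225400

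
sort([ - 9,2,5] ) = [ - 9,2,  5 ] 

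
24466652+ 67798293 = 92264945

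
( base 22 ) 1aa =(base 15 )329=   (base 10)714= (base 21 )1D0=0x2CA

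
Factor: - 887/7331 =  - 887^1*7331^( - 1) 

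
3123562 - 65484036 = - 62360474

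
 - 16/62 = -1 + 23/31 = - 0.26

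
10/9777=10/9777 = 0.00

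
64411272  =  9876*6522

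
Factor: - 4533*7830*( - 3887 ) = 2^1 * 3^4*5^1*13^2*23^1*29^1 * 1511^1 = 137962806930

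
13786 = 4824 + 8962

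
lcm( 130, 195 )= 390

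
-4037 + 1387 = -2650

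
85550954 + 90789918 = 176340872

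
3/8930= 3/8930 = 0.00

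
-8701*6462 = -56225862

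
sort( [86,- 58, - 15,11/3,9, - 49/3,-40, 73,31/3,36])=[ - 58, - 40, - 49/3, - 15,11/3, 9,31/3,36, 73, 86 ]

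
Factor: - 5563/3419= - 13^( - 1)*263^ ( - 1)*5563^1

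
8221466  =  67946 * 121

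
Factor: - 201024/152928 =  - 698/531 = -  2^1*3^( -2)*59^( - 1 ) * 349^1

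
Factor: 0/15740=0^1= 0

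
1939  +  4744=6683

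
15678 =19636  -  3958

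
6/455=6/455=0.01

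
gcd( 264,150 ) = 6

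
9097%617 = 459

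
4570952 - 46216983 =  -  41646031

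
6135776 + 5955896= 12091672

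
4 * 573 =2292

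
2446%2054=392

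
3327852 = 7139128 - 3811276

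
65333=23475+41858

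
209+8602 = 8811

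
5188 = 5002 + 186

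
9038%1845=1658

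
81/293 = 81/293  =  0.28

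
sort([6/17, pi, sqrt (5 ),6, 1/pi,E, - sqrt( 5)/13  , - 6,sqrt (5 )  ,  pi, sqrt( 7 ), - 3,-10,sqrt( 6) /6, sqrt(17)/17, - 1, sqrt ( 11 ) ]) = [ - 10,  -  6,-3 , - 1,-sqrt( 5 )/13, sqrt(17)/17,1/pi,6/17,sqrt(6 )/6,sqrt(5),sqrt( 5), sqrt(7 ),E,pi,pi, sqrt( 11 ),6]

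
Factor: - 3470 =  - 2^1*5^1*347^1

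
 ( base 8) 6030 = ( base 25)4NL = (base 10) 3096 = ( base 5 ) 44341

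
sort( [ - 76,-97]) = [ - 97, - 76] 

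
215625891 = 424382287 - 208756396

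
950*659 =626050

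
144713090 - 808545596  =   - 663832506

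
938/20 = 46 + 9/10= 46.90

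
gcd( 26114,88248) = 2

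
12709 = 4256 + 8453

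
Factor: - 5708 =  - 2^2* 1427^1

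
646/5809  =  646/5809 = 0.11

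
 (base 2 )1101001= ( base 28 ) 3l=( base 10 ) 105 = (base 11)96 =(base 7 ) 210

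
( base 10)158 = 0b10011110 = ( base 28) 5i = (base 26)62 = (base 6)422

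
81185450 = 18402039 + 62783411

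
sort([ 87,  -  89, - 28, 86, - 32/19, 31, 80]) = [-89, - 28, -32/19, 31 , 80, 86,  87] 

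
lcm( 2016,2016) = 2016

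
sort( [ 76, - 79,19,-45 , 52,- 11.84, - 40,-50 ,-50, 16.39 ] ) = [ - 79, - 50, - 50, - 45, - 40, - 11.84, 16.39,  19, 52, 76]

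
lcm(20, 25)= 100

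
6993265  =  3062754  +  3930511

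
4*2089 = 8356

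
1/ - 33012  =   - 1 + 33011/33012= - 0.00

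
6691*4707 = 31494537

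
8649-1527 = 7122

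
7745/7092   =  1 + 653/7092  =  1.09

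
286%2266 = 286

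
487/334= 487/334 = 1.46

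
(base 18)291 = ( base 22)1EJ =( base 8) 1453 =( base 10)811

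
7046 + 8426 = 15472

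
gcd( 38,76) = 38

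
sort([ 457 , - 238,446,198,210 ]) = [ - 238 , 198  ,  210,  446, 457]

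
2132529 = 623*3423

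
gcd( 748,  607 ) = 1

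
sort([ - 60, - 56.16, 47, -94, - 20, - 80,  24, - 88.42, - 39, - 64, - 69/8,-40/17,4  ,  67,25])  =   [ - 94, - 88.42, - 80, - 64, - 60 , - 56.16,-39, - 20, - 69/8, - 40/17,4 , 24, 25,47, 67]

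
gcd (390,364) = 26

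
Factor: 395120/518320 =449/589=19^(-1)*31^( - 1) *449^1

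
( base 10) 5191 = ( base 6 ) 40011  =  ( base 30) 5N1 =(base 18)G07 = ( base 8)12107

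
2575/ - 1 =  - 2575/1 = - 2575.00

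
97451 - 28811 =68640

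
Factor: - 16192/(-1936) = 92/11 = 2^2*11^ ( - 1)*23^1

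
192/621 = 64/207 = 0.31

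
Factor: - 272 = -2^4*17^1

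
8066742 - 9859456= - 1792714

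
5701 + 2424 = 8125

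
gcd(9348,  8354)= 2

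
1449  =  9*161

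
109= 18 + 91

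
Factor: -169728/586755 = -256/885=-2^8*3^( - 1 )*5^( - 1)* 59^ ( - 1)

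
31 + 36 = 67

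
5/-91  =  -1 + 86/91=- 0.05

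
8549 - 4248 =4301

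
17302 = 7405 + 9897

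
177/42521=177/42521 = 0.00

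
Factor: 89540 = 2^2* 5^1*11^2*37^1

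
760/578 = 1 + 91/289 = 1.31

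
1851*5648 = 10454448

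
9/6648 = 3/2216 = 0.00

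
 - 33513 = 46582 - 80095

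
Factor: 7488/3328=2^( - 2)*3^2 = 9/4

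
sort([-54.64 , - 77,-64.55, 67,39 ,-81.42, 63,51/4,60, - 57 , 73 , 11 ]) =[ - 81.42, - 77, - 64.55  ,-57, - 54.64, 11,51/4,  39,60, 63,  67,73]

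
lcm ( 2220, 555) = 2220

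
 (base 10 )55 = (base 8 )67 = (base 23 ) 29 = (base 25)25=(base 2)110111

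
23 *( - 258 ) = - 5934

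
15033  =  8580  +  6453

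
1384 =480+904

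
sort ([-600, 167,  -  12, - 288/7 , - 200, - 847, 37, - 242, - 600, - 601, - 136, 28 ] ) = [ - 847, - 601, - 600,-600, - 242, - 200, - 136, -288/7, - 12, 28, 37,  167 ]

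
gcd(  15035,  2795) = 5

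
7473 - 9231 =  - 1758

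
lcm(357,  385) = 19635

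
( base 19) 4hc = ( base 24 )323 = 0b11011110011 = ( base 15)7d9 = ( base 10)1779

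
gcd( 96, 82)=2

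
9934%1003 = 907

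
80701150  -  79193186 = 1507964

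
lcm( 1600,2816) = 70400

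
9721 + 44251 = 53972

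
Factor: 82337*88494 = 2^1*3^1 * 7^3*43^1*137^1*601^1=   7286330478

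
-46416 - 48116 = -94532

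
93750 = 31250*3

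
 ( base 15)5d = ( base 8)130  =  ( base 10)88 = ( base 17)53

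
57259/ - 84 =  - 57259/84 = -681.65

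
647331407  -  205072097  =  442259310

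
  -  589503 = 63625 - 653128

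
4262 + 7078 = 11340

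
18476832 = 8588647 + 9888185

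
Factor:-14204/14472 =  - 2^ (  -  1)*3^( -3)*53^1 =- 53/54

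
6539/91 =503/7 = 71.86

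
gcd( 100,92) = 4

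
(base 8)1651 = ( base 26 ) 1A1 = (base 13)571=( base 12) 661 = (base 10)937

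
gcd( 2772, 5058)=18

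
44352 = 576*77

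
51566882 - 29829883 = 21736999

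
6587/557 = 6587/557=11.83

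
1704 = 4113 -2409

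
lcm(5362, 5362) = 5362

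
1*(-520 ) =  - 520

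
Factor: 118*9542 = 2^2 * 13^1*59^1*367^1 = 1125956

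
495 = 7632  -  7137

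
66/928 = 33/464 =0.07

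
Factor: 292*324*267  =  25260336 =2^4*3^5 * 73^1*89^1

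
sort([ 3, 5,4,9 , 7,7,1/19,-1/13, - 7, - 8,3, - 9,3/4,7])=[ - 9, - 8, - 7, - 1/13, 1/19 , 3/4,3,3,4,5, 7, 7, 7,9] 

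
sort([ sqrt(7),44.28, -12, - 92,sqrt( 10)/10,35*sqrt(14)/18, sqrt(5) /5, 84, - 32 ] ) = [-92, - 32,-12 , sqrt( 10 ) /10,sqrt( 5 )/5,sqrt(7),35*sqrt( 14)/18, 44.28, 84 ]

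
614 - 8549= - 7935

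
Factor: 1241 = 17^1*73^1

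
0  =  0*72344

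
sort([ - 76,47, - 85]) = [ - 85, - 76,47]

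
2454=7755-5301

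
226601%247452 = 226601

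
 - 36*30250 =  -1089000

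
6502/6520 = 3251/3260 = 1.00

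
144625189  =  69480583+75144606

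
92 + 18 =110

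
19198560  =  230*83472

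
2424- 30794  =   - 28370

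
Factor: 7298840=2^3*5^1*182471^1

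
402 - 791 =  - 389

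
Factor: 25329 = 3^1*8443^1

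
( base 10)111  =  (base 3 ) 11010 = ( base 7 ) 216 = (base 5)421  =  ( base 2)1101111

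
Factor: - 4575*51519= - 3^2*5^2*13^1 * 61^1*1321^1 = - 235699425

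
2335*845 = 1973075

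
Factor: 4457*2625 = 3^1*5^3*7^1 * 4457^1 = 11699625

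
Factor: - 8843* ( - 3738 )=2^1*3^1*7^1*37^1*89^1*239^1 = 33055134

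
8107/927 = 8 + 691/927 = 8.75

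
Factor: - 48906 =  - 2^1*3^2*11^1*13^1 * 19^1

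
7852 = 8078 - 226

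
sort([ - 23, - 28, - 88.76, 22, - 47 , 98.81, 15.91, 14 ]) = [ - 88.76, - 47, - 28, - 23,14,15.91,  22, 98.81]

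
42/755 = 42/755 = 0.06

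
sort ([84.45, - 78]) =[ - 78, 84.45]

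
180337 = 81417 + 98920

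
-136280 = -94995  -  41285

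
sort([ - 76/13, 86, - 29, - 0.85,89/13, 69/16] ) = [ - 29 , - 76/13, - 0.85, 69/16,89/13,86]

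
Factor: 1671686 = 2^1*23^1*36341^1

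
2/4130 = 1/2065= 0.00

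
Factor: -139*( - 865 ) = 120235 =5^1 * 139^1*173^1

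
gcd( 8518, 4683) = 1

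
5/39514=5/39514 = 0.00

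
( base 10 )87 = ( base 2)1010111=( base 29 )30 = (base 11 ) 7a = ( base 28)33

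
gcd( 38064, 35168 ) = 16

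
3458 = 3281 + 177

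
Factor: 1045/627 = 3^( - 1)*5^1 =5/3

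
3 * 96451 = 289353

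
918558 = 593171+325387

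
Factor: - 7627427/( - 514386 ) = 2^( - 1) * 3^( - 2)*17^( - 1)*41^( - 2)*227^1*33601^1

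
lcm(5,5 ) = 5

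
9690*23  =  222870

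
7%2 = 1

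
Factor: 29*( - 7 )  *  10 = -2030 = - 2^1*5^1*7^1 * 29^1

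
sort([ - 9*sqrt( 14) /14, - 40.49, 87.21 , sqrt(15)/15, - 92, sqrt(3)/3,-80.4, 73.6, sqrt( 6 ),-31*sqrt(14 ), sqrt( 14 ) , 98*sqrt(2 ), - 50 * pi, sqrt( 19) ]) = [ - 50*pi, - 31*sqrt( 14),-92, - 80.4,-40.49,-9*sqrt(14 ) /14,sqrt( 15 )/15, sqrt( 3)/3 , sqrt ( 6), sqrt( 14),sqrt(19),73.6,87.21, 98*sqrt( 2 ) ] 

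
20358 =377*54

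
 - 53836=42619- 96455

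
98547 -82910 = 15637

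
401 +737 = 1138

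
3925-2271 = 1654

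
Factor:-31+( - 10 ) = -41^1  =  - 41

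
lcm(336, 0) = 0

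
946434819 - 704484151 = 241950668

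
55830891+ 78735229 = 134566120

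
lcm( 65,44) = 2860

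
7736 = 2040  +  5696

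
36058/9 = 4006 + 4/9=4006.44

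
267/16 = 16 +11/16 = 16.69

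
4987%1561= 304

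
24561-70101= - 45540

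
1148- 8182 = -7034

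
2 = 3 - 1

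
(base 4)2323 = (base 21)8j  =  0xbb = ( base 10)187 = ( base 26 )75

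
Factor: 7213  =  7213^1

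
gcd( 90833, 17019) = 1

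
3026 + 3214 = 6240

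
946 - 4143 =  - 3197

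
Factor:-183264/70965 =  - 736/285 = - 2^5*3^(-1) * 5^( - 1 ) * 19^(-1)* 23^1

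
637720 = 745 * 856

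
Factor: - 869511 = -3^1 * 289837^1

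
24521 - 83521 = - 59000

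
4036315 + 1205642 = 5241957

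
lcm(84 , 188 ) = 3948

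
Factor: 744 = 2^3*3^1*31^1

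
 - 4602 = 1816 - 6418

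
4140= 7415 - 3275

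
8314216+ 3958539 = 12272755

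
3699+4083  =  7782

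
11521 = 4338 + 7183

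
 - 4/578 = -1+287/289 = - 0.01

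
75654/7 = 10807+ 5/7 = 10807.71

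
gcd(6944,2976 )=992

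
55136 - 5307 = 49829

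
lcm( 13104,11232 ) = 78624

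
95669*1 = 95669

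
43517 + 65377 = 108894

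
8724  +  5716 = 14440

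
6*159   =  954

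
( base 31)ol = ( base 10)765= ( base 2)1011111101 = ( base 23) 1A6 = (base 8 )1375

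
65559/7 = 65559/7= 9365.57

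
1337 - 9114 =  -  7777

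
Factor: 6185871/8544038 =2^( - 1)*3^2* 29^ ( - 1) * 103^1*6673^1*147311^(- 1) 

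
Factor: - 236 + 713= 3^2*53^1 = 477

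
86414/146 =43207/73 = 591.88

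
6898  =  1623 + 5275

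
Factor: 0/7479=0^1 = 0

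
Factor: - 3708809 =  - 13^1*31^1*9203^1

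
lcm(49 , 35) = 245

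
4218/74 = 57 = 57.00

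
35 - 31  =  4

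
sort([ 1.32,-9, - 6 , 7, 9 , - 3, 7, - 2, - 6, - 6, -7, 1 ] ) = [-9,-7, - 6,- 6,- 6, - 3,-2, 1, 1.32, 7, 7,  9] 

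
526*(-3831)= - 2015106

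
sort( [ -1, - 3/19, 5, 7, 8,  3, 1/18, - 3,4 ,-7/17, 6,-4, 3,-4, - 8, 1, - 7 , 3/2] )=[  -  8,-7, - 4, - 4, - 3, - 1, - 7/17,-3/19, 1/18,1, 3/2,3, 3 , 4, 5, 6,7, 8 ]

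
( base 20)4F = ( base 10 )95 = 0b1011111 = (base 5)340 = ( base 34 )2r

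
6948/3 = 2316= 2316.00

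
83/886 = 83/886 = 0.09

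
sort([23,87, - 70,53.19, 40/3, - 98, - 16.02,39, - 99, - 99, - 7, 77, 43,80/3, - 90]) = [ - 99, - 99, - 98 ,-90, - 70, - 16.02, - 7, 40/3, 23 , 80/3, 39,43,53.19,77, 87 ]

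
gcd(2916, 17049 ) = 3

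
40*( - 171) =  -6840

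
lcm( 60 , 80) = 240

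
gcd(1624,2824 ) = 8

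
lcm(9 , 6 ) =18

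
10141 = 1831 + 8310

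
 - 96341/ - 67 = 96341/67=1437.93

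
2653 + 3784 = 6437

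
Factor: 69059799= 3^2 * 7673311^1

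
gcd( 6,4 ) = 2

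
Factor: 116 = 2^2*29^1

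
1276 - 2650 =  - 1374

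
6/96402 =1/16067 = 0.00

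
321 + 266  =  587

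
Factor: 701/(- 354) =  - 2^( - 1)* 3^ ( - 1) * 59^( - 1 )*701^1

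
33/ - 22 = -2+1/2 =-1.50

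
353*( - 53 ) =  - 18709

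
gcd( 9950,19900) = 9950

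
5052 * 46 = 232392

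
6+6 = 12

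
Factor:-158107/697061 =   -  23^(-1 )*223^1*709^1 * 30307^ ( - 1 ) 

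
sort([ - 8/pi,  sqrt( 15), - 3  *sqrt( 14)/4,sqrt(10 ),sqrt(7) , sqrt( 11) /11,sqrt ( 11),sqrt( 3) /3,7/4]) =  [ - 3*sqrt(14)/4, - 8/pi,  sqrt( 11) /11,sqrt(3) /3 , 7/4,sqrt( 7),sqrt(10), sqrt (11),  sqrt(15) ]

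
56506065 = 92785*609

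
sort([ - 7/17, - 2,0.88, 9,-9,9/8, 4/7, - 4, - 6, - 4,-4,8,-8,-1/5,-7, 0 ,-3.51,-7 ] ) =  [ - 9 , - 8,-7, - 7, - 6, - 4,-4, - 4, - 3.51,-2,- 7/17,-1/5,0 , 4/7, 0.88,9/8, 8,9]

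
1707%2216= 1707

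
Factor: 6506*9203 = 2^1  *3253^1*9203^1 =59874718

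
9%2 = 1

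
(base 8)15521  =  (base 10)6993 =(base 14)2797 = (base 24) c39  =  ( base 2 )1101101010001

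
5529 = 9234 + -3705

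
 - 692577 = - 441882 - 250695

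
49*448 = 21952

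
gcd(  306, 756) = 18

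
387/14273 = 387/14273  =  0.03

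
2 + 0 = 2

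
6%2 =0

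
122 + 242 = 364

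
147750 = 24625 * 6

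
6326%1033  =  128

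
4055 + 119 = 4174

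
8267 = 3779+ 4488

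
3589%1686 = 217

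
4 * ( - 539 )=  - 2156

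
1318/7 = 188 + 2/7 = 188.29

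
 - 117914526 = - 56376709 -61537817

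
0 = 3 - 3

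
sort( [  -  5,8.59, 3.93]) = [ - 5,3.93 , 8.59 ] 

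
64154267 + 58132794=122287061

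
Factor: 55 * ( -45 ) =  - 2475   =  - 3^2 * 5^2*11^1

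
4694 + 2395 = 7089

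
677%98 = 89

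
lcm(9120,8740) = 209760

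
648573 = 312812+335761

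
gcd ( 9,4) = 1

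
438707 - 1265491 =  - 826784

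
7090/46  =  3545/23 = 154.13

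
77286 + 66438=143724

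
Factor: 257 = 257^1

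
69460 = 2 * 34730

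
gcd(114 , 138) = 6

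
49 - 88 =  - 39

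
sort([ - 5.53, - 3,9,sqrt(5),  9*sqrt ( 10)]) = [ - 5.53, - 3,sqrt( 5 ) , 9,9*sqrt( 10) ]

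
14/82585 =14/82585 = 0.00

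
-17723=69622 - 87345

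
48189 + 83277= 131466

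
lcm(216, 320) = 8640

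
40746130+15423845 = 56169975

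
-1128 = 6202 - 7330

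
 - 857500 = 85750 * ( - 10 )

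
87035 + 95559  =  182594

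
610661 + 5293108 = 5903769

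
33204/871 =38 + 106/871= 38.12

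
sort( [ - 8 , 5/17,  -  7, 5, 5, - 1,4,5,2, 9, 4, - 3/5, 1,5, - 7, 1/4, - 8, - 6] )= [ - 8, - 8, - 7,-7, - 6, - 1, - 3/5, 1/4, 5/17,1,2,4,4,  5,5, 5, 5, 9]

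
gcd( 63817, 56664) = 1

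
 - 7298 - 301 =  -7599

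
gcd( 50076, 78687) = 9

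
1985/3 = 1985/3 =661.67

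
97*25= 2425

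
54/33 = 1 + 7/11 = 1.64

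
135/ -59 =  - 3  +  42/59 = - 2.29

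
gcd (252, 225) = 9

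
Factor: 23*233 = 23^1*233^1=5359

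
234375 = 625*375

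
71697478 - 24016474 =47681004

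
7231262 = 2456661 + 4774601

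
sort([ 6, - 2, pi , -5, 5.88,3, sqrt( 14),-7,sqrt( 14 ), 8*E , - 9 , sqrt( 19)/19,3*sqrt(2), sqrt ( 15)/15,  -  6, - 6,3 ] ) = [ - 9, - 7, - 6, - 6, - 5 , - 2,sqrt(19)/19,sqrt ( 15) /15,3, 3, pi, sqrt(14), sqrt(14),3*sqrt(2 ), 5.88,6,8* E]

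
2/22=1/11 = 0.09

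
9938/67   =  9938/67 = 148.33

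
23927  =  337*71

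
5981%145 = 36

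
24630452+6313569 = 30944021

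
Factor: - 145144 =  - 2^3*18143^1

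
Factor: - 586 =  - 2^1 * 293^1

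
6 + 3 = 9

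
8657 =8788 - 131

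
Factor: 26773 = 41^1*653^1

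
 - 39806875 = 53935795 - 93742670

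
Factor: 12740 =2^2*5^1*7^2*13^1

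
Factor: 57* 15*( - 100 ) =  - 85500  =  -2^2*3^2*5^3*19^1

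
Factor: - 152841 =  - 3^1*13^1*3919^1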